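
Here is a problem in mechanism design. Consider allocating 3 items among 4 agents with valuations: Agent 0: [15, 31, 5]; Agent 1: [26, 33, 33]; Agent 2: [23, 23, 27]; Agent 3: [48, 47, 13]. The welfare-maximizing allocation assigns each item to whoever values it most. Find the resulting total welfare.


Step 1: For each item, find the maximum value among all agents.
Step 2: Item 0 -> Agent 3 (value 48)
Step 3: Item 1 -> Agent 3 (value 47)
Step 4: Item 2 -> Agent 1 (value 33)
Step 5: Total welfare = 48 + 47 + 33 = 128

128


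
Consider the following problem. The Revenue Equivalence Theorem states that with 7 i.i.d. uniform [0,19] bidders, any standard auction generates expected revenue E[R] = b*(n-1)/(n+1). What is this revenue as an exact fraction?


Step 1: By Revenue Equivalence, expected revenue = b*(n-1)/(n+1)
Step 2: Substituting n = 7, b = 19
Step 3: Revenue = 19*(7-1)/(7+1) = 19*6/8
Step 4: Revenue = 114/8 = 57/4

57/4


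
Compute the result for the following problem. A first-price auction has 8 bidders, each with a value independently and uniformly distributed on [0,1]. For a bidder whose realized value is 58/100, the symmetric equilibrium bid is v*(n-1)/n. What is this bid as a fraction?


Step 1: The symmetric BNE bidding function is b(v) = v * (n-1) / n
Step 2: Substitute v = 29/50 and n = 8
Step 3: b = 29/50 * 7/8
Step 4: b = 203/400

203/400


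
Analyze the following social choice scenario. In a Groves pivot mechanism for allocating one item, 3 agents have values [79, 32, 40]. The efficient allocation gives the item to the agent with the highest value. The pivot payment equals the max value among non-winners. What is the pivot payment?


Step 1: The efficient winner is agent 0 with value 79
Step 2: Other agents' values: [32, 40]
Step 3: Pivot payment = max(others) = 40
Step 4: The winner pays 40

40


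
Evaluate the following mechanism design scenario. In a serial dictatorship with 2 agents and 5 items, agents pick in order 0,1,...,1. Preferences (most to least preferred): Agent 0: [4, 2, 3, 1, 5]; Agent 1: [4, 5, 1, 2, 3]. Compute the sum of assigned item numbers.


Step 1: Agent 0 picks item 4
Step 2: Agent 1 picks item 5
Step 3: Sum = 4 + 5 = 9

9


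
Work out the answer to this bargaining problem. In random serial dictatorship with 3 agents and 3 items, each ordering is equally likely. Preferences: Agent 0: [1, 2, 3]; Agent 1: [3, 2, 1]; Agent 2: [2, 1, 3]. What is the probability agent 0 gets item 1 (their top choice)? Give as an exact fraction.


Step 1: Agent 0 wants item 1
Step 2: There are 6 possible orderings of agents
Step 3: In 6 orderings, agent 0 gets item 1
Step 4: Probability = 6/6 = 1

1


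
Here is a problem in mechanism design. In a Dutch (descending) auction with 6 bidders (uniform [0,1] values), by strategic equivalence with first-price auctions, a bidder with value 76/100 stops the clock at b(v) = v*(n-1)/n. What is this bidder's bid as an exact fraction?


Step 1: Dutch auctions are strategically equivalent to first-price auctions
Step 2: The equilibrium bid is b(v) = v*(n-1)/n
Step 3: b = 19/25 * 5/6
Step 4: b = 19/30

19/30


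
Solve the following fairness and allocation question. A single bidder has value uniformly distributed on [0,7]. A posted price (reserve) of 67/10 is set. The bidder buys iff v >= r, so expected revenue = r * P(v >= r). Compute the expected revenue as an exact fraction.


Step 1: Posted price r = 67/10, value support [0,7]
Step 2: P(v >= r) = (7 - 67/10)/7 = 3/70
Step 3: Expected revenue = r * P(v >= r) = 67/10 * 3/70
Step 4: Revenue = 201/700

201/700


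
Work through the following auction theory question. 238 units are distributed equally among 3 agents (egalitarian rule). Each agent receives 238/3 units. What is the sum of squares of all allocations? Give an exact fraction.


Step 1: Each agent's share = 238/3
Step 2: Square of each share = (238/3)^2 = 56644/9
Step 3: Sum of squares = 3 * 56644/9 = 56644/3

56644/3


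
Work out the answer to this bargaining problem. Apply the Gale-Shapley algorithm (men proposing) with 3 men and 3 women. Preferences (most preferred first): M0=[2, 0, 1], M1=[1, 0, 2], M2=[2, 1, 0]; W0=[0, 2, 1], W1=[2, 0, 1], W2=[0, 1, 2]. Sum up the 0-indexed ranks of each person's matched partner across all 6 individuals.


Step 1: Run Gale-Shapley (men propose, women hold best offer):
  M0 proposes to W2; she accepts
  M1 proposes to W1; she accepts
  M2 proposes to W2; rejected
  M2 proposes to W1; she switches from M1
  M1 proposes to W0; she accepts
Step 2: Final matching: W0-M1, W1-M2, W2-M0
Step 3: 0-indexed ranks (man's rank of his match, then woman's): 1 + 2 + 1 + 0 + 0 + 0
Step 4: Total rank sum = 4

4


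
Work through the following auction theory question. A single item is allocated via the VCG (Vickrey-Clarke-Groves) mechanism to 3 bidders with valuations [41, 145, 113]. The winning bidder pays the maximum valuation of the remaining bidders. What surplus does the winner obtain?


Step 1: The winner is the agent with the highest value: agent 1 with value 145
Step 2: Values of other agents: [41, 113]
Step 3: VCG payment = max of others' values = 113
Step 4: Surplus = 145 - 113 = 32

32


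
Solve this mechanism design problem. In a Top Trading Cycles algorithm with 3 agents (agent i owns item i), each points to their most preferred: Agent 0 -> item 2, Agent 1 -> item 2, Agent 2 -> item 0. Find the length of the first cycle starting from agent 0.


Step 1: Trace the pointer graph from agent 0: 0 -> 2 -> 0
Step 2: A cycle is detected when we revisit agent 0
Step 3: The cycle is: 0 -> 2 -> 0
Step 4: Cycle length = 2

2


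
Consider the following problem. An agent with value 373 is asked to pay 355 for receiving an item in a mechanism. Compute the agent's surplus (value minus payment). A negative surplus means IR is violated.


Step 1: Surplus = value - payment = 373 - 355 = 18
Step 2: IR is satisfied (surplus >= 0)

18


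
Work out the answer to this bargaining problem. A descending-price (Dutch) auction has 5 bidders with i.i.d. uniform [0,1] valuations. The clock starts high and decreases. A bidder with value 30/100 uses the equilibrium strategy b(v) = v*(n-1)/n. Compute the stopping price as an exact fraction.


Step 1: Dutch auctions are strategically equivalent to first-price auctions
Step 2: The equilibrium bid is b(v) = v*(n-1)/n
Step 3: b = 3/10 * 4/5
Step 4: b = 6/25

6/25


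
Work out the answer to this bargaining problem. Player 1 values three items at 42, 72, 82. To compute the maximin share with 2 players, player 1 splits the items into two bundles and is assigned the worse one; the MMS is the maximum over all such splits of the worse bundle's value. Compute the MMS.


Step 1: Item values = 42, 72, 82
Step 2: Enumerate all 2-bundle partitions and take the smaller bundle:
  Partition 1: {42} vs {72,82} -> bundles 42, 154; min = 42
  Partition 2: {72} vs {42,82} -> bundles 72, 124; min = 72
  Partition 3: {82} vs {42,72} -> bundles 82, 114; min = 82
Step 3: MMS = max(42, 72, 82) = 82

82


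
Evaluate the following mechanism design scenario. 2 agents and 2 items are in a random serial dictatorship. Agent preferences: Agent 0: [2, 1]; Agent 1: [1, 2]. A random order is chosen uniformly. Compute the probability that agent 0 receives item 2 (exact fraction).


Step 1: Agent 0 wants item 2
Step 2: There are 2 possible orderings of agents
Step 3: In 2 orderings, agent 0 gets item 2
Step 4: Probability = 2/2 = 1

1


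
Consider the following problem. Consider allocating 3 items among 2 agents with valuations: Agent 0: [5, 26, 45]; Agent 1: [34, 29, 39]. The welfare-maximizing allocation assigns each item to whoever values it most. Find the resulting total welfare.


Step 1: For each item, find the maximum value among all agents.
Step 2: Item 0 -> Agent 1 (value 34)
Step 3: Item 1 -> Agent 1 (value 29)
Step 4: Item 2 -> Agent 0 (value 45)
Step 5: Total welfare = 34 + 29 + 45 = 108

108


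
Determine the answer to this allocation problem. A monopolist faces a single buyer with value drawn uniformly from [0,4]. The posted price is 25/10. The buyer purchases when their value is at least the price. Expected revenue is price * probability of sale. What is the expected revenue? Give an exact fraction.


Step 1: Posted price r = 5/2, value support [0,4]
Step 2: P(v >= r) = (4 - 5/2)/4 = 3/8
Step 3: Expected revenue = r * P(v >= r) = 5/2 * 3/8
Step 4: Revenue = 15/16

15/16


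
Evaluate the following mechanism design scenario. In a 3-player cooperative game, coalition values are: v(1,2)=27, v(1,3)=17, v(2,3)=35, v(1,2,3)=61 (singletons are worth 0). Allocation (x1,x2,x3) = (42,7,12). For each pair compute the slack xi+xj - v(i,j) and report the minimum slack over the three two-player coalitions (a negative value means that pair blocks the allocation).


Step 1: Slack for coalition (1,2): x1+x2 - v12 = 49 - 27 = 22
Step 2: Slack for coalition (1,3): x1+x3 - v13 = 54 - 17 = 37
Step 3: Slack for coalition (2,3): x2+x3 - v23 = 19 - 35 = -16
Step 4: Minimum slack = min(22, 37, -16) = -16, attained by (2,3); coalition (2,3) can block (slack < 0), so the allocation is not in the core

-16


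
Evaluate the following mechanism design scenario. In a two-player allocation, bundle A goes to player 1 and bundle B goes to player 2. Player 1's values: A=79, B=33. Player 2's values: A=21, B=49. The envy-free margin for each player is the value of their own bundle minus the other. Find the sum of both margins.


Step 1: Player 1's margin = v1(A) - v1(B) = 79 - 33 = 46
Step 2: Player 2's margin = v2(B) - v2(A) = 49 - 21 = 28
Step 3: Total margin = 46 + 28 = 74

74


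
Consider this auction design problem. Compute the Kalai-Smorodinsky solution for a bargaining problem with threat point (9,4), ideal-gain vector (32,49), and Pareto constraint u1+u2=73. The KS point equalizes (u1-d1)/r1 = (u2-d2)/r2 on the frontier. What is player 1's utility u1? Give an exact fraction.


Step 1: At the KS point, (u1-d1)/r1 = (u2-d2)/r2 = t and u1+u2 = 73
Step 2: u1 = d1 + r1*t and u2 = d2 + r2*t, so (d1 + r1*t) + (d2 + r2*t) = 73
Step 3: t = (73 - 9 - 4)/(32 + 49) = 60/81 = 20/27
Step 4: u1 = d1 + r1*t = 9 + 32 * 20/27 = 883/27
Step 5: (Check: u2 = d2 + r2*t = 1088/27; u1+u2 = 883/27 + 1088/27 = 73, on the frontier.)

883/27


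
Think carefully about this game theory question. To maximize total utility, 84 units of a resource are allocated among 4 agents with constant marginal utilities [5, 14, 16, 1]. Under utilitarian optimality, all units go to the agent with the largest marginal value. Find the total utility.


Step 1: The marginal utilities are [5, 14, 16, 1]
Step 2: The highest marginal utility is 16
Step 3: All 84 units go to that agent
Step 4: Total utility = 16 * 84 = 1344

1344


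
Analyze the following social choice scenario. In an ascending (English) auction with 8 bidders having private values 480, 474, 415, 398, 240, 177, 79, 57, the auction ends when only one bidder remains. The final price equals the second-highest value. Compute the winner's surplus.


Step 1: Identify the highest value: 480
Step 2: Identify the second-highest value: 474
Step 3: The final price = second-highest value = 474
Step 4: Surplus = 480 - 474 = 6

6


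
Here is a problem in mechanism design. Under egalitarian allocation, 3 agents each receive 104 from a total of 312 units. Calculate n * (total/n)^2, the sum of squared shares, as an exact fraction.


Step 1: Each agent's share = 312/3 = 104
Step 2: Square of each share = (104)^2 = 10816
Step 3: Sum of squares = 3 * 10816 = 32448

32448


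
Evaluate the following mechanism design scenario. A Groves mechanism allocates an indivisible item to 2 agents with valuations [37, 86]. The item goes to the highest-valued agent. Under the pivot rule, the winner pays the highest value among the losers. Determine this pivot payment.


Step 1: The efficient winner is agent 1 with value 86
Step 2: Other agents' values: [37]
Step 3: Pivot payment = max(others) = 37
Step 4: The winner pays 37

37


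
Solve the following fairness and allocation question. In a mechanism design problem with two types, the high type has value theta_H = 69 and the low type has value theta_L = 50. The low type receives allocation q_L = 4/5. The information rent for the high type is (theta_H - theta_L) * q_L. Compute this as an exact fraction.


Step 1: theta_H - theta_L = 69 - 50 = 19
Step 2: Information rent = (theta_H - theta_L) * q_L
Step 3: = 19 * 4/5
Step 4: = 76/5

76/5


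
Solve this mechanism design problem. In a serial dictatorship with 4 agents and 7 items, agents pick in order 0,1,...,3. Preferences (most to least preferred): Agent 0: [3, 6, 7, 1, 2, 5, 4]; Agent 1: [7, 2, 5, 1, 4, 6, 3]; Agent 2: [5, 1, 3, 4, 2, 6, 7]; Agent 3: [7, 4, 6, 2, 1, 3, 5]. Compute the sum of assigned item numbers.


Step 1: Agent 0 picks item 3
Step 2: Agent 1 picks item 7
Step 3: Agent 2 picks item 5
Step 4: Agent 3 picks item 4
Step 5: Sum = 3 + 7 + 5 + 4 = 19

19


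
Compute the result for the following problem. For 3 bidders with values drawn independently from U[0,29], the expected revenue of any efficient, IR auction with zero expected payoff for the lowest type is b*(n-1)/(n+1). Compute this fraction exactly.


Step 1: By Revenue Equivalence, expected revenue = b*(n-1)/(n+1)
Step 2: Substituting n = 3, b = 29
Step 3: Revenue = 29*(3-1)/(3+1) = 29*2/4
Step 4: Revenue = 58/4 = 29/2

29/2


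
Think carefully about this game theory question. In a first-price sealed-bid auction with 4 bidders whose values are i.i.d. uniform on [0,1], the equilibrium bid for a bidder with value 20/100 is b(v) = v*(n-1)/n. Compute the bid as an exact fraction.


Step 1: The symmetric BNE bidding function is b(v) = v * (n-1) / n
Step 2: Substitute v = 1/5 and n = 4
Step 3: b = 1/5 * 3/4
Step 4: b = 3/20

3/20


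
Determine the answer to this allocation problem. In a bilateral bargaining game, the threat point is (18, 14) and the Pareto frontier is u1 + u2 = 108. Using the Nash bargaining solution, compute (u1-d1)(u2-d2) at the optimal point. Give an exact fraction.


Step 1: The Nash solution splits surplus symmetrically above the disagreement point
Step 2: u1 = (total + d1 - d2)/2 = (108 + 18 - 14)/2 = 56
Step 3: u2 = (total - d1 + d2)/2 = (108 - 18 + 14)/2 = 52
Step 4: Nash product = (56 - 18) * (52 - 14)
Step 5: = 38 * 38 = 1444

1444


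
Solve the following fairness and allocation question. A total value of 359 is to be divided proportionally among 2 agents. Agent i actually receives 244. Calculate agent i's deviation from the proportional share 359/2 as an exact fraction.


Step 1: Proportional share = 359/2
Step 2: Agent's actual allocation = 244
Step 3: Excess = 244 - 359/2 = 129/2

129/2


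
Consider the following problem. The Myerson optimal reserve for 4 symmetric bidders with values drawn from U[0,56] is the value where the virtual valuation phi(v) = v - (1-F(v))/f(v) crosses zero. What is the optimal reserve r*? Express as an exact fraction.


Step 1: For U[0,56], F(v) = v/56 and f(v) = 1/56
Step 2: phi(v) = v - (1 - v/56)/(1/56) = v - (56 - v) = 2v - 56
Step 3: Set phi(r*) = 0: 2r* - 56 = 0
Step 4: r* = 56/2 = 28 (the number of bidders n = 4 does not enter)

28


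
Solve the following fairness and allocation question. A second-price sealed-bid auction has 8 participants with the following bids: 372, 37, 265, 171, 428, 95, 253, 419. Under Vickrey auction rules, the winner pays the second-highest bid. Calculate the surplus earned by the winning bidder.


Step 1: Sort bids in descending order: 428, 419, 372, 265, 253, 171, 95, 37
Step 2: The winning bid is the highest: 428
Step 3: The payment equals the second-highest bid: 419
Step 4: Surplus = winner's bid - payment = 428 - 419 = 9

9


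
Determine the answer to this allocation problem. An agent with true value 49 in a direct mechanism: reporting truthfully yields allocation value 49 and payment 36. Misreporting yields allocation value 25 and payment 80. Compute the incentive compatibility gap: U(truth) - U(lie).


Step 1: U(truth) = value - payment = 49 - 36 = 13
Step 2: U(lie) = allocation - payment = 25 - 80 = -55
Step 3: IC gap = 13 - (-55) = 68

68


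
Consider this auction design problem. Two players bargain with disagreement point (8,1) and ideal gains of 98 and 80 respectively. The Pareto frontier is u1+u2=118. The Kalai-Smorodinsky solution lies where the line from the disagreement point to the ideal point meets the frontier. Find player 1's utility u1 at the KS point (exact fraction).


Step 1: At the KS point, (u1-d1)/r1 = (u2-d2)/r2 = t and u1+u2 = 118
Step 2: u1 = d1 + r1*t and u2 = d2 + r2*t, so (d1 + r1*t) + (d2 + r2*t) = 118
Step 3: t = (118 - 8 - 1)/(98 + 80) = 109/178
Step 4: u1 = d1 + r1*t = 8 + 98 * 109/178 = 6053/89
Step 5: (Check: u2 = d2 + r2*t = 4449/89; u1+u2 = 6053/89 + 4449/89 = 118, on the frontier.)

6053/89


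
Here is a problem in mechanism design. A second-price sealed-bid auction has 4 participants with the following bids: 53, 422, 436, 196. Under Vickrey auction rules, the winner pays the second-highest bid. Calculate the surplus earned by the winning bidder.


Step 1: Sort bids in descending order: 436, 422, 196, 53
Step 2: The winning bid is the highest: 436
Step 3: The payment equals the second-highest bid: 422
Step 4: Surplus = winner's bid - payment = 436 - 422 = 14

14


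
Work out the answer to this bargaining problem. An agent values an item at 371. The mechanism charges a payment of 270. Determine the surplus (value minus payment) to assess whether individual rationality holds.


Step 1: Surplus = value - payment = 371 - 270 = 101
Step 2: IR is satisfied (surplus >= 0)

101


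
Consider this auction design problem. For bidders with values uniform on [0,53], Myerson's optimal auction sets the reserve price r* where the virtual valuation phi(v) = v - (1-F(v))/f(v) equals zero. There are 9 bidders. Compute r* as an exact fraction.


Step 1: For U[0,53], F(v) = v/53 and f(v) = 1/53
Step 2: phi(v) = v - (1 - v/53)/(1/53) = v - (53 - v) = 2v - 53
Step 3: Set phi(r*) = 0: 2r* - 53 = 0
Step 4: r* = 53/2 (the number of bidders n = 9 does not enter)

53/2


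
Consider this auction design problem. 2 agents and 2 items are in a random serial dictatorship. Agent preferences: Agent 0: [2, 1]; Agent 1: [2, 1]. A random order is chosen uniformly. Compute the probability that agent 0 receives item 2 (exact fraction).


Step 1: Agent 0 wants item 2
Step 2: There are 2 possible orderings of agents
Step 3: In 1 orderings, agent 0 gets item 2
Step 4: Probability = 1/2

1/2


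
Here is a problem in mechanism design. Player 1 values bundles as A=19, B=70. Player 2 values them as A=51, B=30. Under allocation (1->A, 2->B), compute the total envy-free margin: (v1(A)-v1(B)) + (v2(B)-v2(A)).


Step 1: Player 1's margin = v1(A) - v1(B) = 19 - 70 = -51
Step 2: Player 2's margin = v2(B) - v2(A) = 30 - 51 = -21
Step 3: Total margin = -51 + -21 = -72

-72


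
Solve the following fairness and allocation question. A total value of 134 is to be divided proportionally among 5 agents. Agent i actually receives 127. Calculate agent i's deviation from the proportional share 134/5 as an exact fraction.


Step 1: Proportional share = 134/5
Step 2: Agent's actual allocation = 127
Step 3: Excess = 127 - 134/5 = 501/5

501/5


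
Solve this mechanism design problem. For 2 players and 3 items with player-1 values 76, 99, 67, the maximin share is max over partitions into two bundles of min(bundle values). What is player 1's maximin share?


Step 1: Item values = 76, 99, 67
Step 2: Enumerate all 2-bundle partitions and take the smaller bundle:
  Partition 1: {76} vs {99,67} -> bundles 76, 166; min = 76
  Partition 2: {99} vs {76,67} -> bundles 99, 143; min = 99
  Partition 3: {67} vs {76,99} -> bundles 67, 175; min = 67
Step 3: MMS = max(76, 99, 67) = 99

99


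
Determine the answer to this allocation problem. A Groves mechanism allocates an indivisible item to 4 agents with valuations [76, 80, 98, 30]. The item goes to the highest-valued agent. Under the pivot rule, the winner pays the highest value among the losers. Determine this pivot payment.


Step 1: The efficient winner is agent 2 with value 98
Step 2: Other agents' values: [76, 80, 30]
Step 3: Pivot payment = max(others) = 80
Step 4: The winner pays 80

80


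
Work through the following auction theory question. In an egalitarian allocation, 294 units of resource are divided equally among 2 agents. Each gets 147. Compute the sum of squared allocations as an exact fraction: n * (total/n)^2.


Step 1: Each agent's share = 294/2 = 147
Step 2: Square of each share = (147)^2 = 21609
Step 3: Sum of squares = 2 * 21609 = 43218

43218


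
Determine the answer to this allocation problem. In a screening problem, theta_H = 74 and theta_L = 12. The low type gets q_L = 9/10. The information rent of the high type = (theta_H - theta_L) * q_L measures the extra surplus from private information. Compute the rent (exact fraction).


Step 1: theta_H - theta_L = 74 - 12 = 62
Step 2: Information rent = (theta_H - theta_L) * q_L
Step 3: = 62 * 9/10
Step 4: = 279/5

279/5


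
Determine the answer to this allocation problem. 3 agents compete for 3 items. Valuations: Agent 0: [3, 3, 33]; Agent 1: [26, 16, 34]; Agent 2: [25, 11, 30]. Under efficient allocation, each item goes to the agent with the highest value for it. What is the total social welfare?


Step 1: For each item, find the maximum value among all agents.
Step 2: Item 0 -> Agent 1 (value 26)
Step 3: Item 1 -> Agent 1 (value 16)
Step 4: Item 2 -> Agent 1 (value 34)
Step 5: Total welfare = 26 + 16 + 34 = 76

76


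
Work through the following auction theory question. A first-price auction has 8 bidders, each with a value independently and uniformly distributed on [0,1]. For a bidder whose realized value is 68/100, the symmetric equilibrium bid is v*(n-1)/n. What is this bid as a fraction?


Step 1: The symmetric BNE bidding function is b(v) = v * (n-1) / n
Step 2: Substitute v = 17/25 and n = 8
Step 3: b = 17/25 * 7/8
Step 4: b = 119/200

119/200


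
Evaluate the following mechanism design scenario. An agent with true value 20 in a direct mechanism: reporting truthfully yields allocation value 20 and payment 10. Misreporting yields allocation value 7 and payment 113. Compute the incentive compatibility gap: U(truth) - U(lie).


Step 1: U(truth) = value - payment = 20 - 10 = 10
Step 2: U(lie) = allocation - payment = 7 - 113 = -106
Step 3: IC gap = 10 - (-106) = 116

116


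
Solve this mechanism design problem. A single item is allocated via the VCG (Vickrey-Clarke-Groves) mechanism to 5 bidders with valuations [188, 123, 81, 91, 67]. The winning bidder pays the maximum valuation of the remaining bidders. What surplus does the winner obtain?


Step 1: The winner is the agent with the highest value: agent 0 with value 188
Step 2: Values of other agents: [123, 81, 91, 67]
Step 3: VCG payment = max of others' values = 123
Step 4: Surplus = 188 - 123 = 65

65


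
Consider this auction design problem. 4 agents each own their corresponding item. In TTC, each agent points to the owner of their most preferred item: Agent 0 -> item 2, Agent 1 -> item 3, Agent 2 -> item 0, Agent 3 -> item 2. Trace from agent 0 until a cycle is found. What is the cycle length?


Step 1: Trace the pointer graph from agent 0: 0 -> 2 -> 0
Step 2: A cycle is detected when we revisit agent 0
Step 3: The cycle is: 0 -> 2 -> 0
Step 4: Cycle length = 2

2


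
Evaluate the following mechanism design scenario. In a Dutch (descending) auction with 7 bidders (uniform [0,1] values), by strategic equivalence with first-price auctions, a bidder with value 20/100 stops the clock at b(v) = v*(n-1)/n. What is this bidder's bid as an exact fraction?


Step 1: Dutch auctions are strategically equivalent to first-price auctions
Step 2: The equilibrium bid is b(v) = v*(n-1)/n
Step 3: b = 1/5 * 6/7
Step 4: b = 6/35

6/35


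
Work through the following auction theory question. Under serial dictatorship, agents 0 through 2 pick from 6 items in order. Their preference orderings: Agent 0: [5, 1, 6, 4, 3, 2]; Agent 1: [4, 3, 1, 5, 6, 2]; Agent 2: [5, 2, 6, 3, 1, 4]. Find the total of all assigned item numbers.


Step 1: Agent 0 picks item 5
Step 2: Agent 1 picks item 4
Step 3: Agent 2 picks item 2
Step 4: Sum = 5 + 4 + 2 = 11

11


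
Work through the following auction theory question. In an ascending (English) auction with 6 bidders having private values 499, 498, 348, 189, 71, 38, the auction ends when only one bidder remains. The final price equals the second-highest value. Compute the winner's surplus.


Step 1: Identify the highest value: 499
Step 2: Identify the second-highest value: 498
Step 3: The final price = second-highest value = 498
Step 4: Surplus = 499 - 498 = 1

1


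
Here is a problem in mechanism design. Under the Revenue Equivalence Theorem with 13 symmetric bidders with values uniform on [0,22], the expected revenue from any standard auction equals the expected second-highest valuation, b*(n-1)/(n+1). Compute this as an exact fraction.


Step 1: By Revenue Equivalence, expected revenue = b*(n-1)/(n+1)
Step 2: Substituting n = 13, b = 22
Step 3: Revenue = 22*(13-1)/(13+1) = 22*12/14
Step 4: Revenue = 264/14 = 132/7

132/7


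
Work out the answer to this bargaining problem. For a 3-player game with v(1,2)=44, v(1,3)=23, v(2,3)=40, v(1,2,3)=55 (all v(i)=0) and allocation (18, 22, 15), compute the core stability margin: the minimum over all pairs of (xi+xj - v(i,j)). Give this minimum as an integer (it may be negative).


Step 1: Slack for coalition (1,2): x1+x2 - v12 = 40 - 44 = -4
Step 2: Slack for coalition (1,3): x1+x3 - v13 = 33 - 23 = 10
Step 3: Slack for coalition (2,3): x2+x3 - v23 = 37 - 40 = -3
Step 4: Minimum slack = min(-4, 10, -3) = -4, attained by (1,2); coalition (1,2) can block (slack < 0), so the allocation is not in the core

-4


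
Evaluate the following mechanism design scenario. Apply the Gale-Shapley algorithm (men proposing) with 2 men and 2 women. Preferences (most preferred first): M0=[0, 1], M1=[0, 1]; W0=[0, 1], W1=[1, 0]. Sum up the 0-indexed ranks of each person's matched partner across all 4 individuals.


Step 1: Run Gale-Shapley (men propose, women hold best offer):
  M0 proposes to W0; she accepts
  M1 proposes to W0; rejected
  M1 proposes to W1; she accepts
Step 2: Final matching: W0-M0, W1-M1
Step 3: 0-indexed ranks (man's rank of his match, then woman's): 0 + 0 + 1 + 0
Step 4: Total rank sum = 1

1


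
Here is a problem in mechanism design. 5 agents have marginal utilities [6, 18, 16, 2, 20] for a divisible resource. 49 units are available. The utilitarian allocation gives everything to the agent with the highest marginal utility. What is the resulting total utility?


Step 1: The marginal utilities are [6, 18, 16, 2, 20]
Step 2: The highest marginal utility is 20
Step 3: All 49 units go to that agent
Step 4: Total utility = 20 * 49 = 980

980


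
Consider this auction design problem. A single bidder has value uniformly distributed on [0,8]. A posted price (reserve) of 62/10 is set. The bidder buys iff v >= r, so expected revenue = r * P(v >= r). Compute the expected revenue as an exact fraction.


Step 1: Posted price r = 31/5, value support [0,8]
Step 2: P(v >= r) = (8 - 31/5)/8 = 9/40
Step 3: Expected revenue = r * P(v >= r) = 31/5 * 9/40
Step 4: Revenue = 279/200

279/200


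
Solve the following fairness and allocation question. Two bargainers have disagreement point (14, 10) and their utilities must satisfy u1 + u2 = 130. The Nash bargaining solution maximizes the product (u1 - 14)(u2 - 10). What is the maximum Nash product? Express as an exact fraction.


Step 1: The Nash solution splits surplus symmetrically above the disagreement point
Step 2: u1 = (total + d1 - d2)/2 = (130 + 14 - 10)/2 = 67
Step 3: u2 = (total - d1 + d2)/2 = (130 - 14 + 10)/2 = 63
Step 4: Nash product = (67 - 14) * (63 - 10)
Step 5: = 53 * 53 = 2809

2809


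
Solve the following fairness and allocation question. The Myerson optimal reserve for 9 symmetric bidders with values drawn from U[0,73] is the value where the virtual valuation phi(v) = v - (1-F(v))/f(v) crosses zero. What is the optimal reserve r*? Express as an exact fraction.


Step 1: For U[0,73], F(v) = v/73 and f(v) = 1/73
Step 2: phi(v) = v - (1 - v/73)/(1/73) = v - (73 - v) = 2v - 73
Step 3: Set phi(r*) = 0: 2r* - 73 = 0
Step 4: r* = 73/2 (the number of bidders n = 9 does not enter)

73/2


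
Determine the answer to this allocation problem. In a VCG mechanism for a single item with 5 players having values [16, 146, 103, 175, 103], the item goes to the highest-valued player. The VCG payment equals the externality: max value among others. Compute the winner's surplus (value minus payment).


Step 1: The winner is the agent with the highest value: agent 3 with value 175
Step 2: Values of other agents: [16, 146, 103, 103]
Step 3: VCG payment = max of others' values = 146
Step 4: Surplus = 175 - 146 = 29

29


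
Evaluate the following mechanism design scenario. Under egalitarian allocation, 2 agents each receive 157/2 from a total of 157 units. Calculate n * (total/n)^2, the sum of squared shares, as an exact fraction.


Step 1: Each agent's share = 157/2
Step 2: Square of each share = (157/2)^2 = 24649/4
Step 3: Sum of squares = 2 * 24649/4 = 24649/2

24649/2


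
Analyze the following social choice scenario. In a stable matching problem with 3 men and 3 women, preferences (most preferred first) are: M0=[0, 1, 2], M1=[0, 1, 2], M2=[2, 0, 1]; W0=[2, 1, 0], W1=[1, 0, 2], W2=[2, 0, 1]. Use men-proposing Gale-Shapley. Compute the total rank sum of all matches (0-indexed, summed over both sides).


Step 1: Run Gale-Shapley (men propose, women hold best offer):
  M0 proposes to W0; she accepts
  M1 proposes to W0; she switches from M0
  M2 proposes to W2; she accepts
  M0 proposes to W1; she accepts
Step 2: Final matching: W0-M1, W1-M0, W2-M2
Step 3: 0-indexed ranks (man's rank of his match, then woman's): 0 + 1 + 1 + 1 + 0 + 0
Step 4: Total rank sum = 3

3


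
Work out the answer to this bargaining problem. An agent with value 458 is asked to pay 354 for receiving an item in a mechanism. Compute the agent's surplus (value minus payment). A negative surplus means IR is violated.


Step 1: Surplus = value - payment = 458 - 354 = 104
Step 2: IR is satisfied (surplus >= 0)

104


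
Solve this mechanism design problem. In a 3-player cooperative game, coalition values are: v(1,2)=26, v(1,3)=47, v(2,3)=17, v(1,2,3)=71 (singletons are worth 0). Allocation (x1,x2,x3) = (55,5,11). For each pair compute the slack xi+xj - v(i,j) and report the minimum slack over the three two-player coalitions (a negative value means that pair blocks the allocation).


Step 1: Slack for coalition (1,2): x1+x2 - v12 = 60 - 26 = 34
Step 2: Slack for coalition (1,3): x1+x3 - v13 = 66 - 47 = 19
Step 3: Slack for coalition (2,3): x2+x3 - v23 = 16 - 17 = -1
Step 4: Minimum slack = min(34, 19, -1) = -1, attained by (2,3); coalition (2,3) can block (slack < 0), so the allocation is not in the core

-1


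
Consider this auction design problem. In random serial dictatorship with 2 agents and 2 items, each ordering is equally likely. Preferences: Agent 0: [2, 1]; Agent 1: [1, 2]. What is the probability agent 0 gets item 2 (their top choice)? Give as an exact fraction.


Step 1: Agent 0 wants item 2
Step 2: There are 2 possible orderings of agents
Step 3: In 2 orderings, agent 0 gets item 2
Step 4: Probability = 2/2 = 1

1


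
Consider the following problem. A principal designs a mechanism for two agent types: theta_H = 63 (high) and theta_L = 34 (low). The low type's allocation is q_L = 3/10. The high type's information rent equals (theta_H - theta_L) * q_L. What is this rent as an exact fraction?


Step 1: theta_H - theta_L = 63 - 34 = 29
Step 2: Information rent = (theta_H - theta_L) * q_L
Step 3: = 29 * 3/10
Step 4: = 87/10

87/10


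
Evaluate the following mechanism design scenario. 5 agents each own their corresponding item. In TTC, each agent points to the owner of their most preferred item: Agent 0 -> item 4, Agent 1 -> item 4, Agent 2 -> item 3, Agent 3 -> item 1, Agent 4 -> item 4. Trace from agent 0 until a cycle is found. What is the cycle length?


Step 1: Trace the pointer graph from agent 0: 0 -> 4 -> 4
Step 2: A cycle is detected when we revisit agent 4
Step 3: The cycle is: 4 -> 4
Step 4: Cycle length = 1

1


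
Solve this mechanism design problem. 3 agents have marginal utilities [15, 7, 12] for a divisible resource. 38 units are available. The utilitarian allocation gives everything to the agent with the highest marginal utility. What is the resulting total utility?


Step 1: The marginal utilities are [15, 7, 12]
Step 2: The highest marginal utility is 15
Step 3: All 38 units go to that agent
Step 4: Total utility = 15 * 38 = 570

570


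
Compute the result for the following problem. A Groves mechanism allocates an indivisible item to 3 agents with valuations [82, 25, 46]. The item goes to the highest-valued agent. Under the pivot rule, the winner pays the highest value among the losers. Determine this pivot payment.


Step 1: The efficient winner is agent 0 with value 82
Step 2: Other agents' values: [25, 46]
Step 3: Pivot payment = max(others) = 46
Step 4: The winner pays 46

46


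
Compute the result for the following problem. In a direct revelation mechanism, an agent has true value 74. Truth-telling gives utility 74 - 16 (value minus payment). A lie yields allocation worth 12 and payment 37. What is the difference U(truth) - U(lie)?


Step 1: U(truth) = value - payment = 74 - 16 = 58
Step 2: U(lie) = allocation - payment = 12 - 37 = -25
Step 3: IC gap = 58 - (-25) = 83

83


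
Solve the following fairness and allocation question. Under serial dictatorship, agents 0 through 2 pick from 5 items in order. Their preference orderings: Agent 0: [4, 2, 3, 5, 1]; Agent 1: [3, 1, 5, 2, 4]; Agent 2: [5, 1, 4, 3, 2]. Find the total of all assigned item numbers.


Step 1: Agent 0 picks item 4
Step 2: Agent 1 picks item 3
Step 3: Agent 2 picks item 5
Step 4: Sum = 4 + 3 + 5 = 12

12


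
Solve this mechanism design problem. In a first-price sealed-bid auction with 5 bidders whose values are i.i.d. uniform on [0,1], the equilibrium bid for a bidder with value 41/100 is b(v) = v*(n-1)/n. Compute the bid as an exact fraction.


Step 1: The symmetric BNE bidding function is b(v) = v * (n-1) / n
Step 2: Substitute v = 41/100 and n = 5
Step 3: b = 41/100 * 4/5
Step 4: b = 41/125

41/125


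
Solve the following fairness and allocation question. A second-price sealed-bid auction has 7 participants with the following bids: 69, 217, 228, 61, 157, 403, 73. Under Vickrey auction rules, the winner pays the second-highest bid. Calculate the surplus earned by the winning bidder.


Step 1: Sort bids in descending order: 403, 228, 217, 157, 73, 69, 61
Step 2: The winning bid is the highest: 403
Step 3: The payment equals the second-highest bid: 228
Step 4: Surplus = winner's bid - payment = 403 - 228 = 175

175


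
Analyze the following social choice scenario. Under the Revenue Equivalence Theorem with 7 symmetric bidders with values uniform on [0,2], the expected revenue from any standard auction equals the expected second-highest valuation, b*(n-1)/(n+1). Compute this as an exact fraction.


Step 1: By Revenue Equivalence, expected revenue = b*(n-1)/(n+1)
Step 2: Substituting n = 7, b = 2
Step 3: Revenue = 2*(7-1)/(7+1) = 2*6/8
Step 4: Revenue = 12/8 = 3/2

3/2


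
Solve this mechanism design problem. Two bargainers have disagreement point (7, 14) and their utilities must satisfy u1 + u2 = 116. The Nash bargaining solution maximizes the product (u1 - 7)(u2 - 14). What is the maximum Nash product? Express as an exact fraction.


Step 1: The Nash solution splits surplus symmetrically above the disagreement point
Step 2: u1 = (total + d1 - d2)/2 = (116 + 7 - 14)/2 = 109/2
Step 3: u2 = (total - d1 + d2)/2 = (116 - 7 + 14)/2 = 123/2
Step 4: Nash product = (109/2 - 7) * (123/2 - 14)
Step 5: = 95/2 * 95/2 = 9025/4

9025/4


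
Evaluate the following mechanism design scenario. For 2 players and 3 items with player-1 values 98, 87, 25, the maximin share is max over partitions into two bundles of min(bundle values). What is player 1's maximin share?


Step 1: Item values = 98, 87, 25
Step 2: Enumerate all 2-bundle partitions and take the smaller bundle:
  Partition 1: {98} vs {87,25} -> bundles 98, 112; min = 98
  Partition 2: {87} vs {98,25} -> bundles 87, 123; min = 87
  Partition 3: {25} vs {98,87} -> bundles 25, 185; min = 25
Step 3: MMS = max(98, 87, 25) = 98

98


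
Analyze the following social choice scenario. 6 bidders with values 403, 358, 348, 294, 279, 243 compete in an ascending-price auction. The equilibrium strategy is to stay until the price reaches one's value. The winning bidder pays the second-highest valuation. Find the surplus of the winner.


Step 1: Identify the highest value: 403
Step 2: Identify the second-highest value: 358
Step 3: The final price = second-highest value = 358
Step 4: Surplus = 403 - 358 = 45

45


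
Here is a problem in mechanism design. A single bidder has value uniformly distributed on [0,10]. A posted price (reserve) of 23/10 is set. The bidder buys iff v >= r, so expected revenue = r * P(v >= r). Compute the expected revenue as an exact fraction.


Step 1: Posted price r = 23/10, value support [0,10]
Step 2: P(v >= r) = (10 - 23/10)/10 = 77/100
Step 3: Expected revenue = r * P(v >= r) = 23/10 * 77/100
Step 4: Revenue = 1771/1000

1771/1000


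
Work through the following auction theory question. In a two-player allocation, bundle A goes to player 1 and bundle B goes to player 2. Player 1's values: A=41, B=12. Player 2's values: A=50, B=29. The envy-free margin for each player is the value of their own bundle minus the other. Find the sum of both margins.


Step 1: Player 1's margin = v1(A) - v1(B) = 41 - 12 = 29
Step 2: Player 2's margin = v2(B) - v2(A) = 29 - 50 = -21
Step 3: Total margin = 29 + -21 = 8

8


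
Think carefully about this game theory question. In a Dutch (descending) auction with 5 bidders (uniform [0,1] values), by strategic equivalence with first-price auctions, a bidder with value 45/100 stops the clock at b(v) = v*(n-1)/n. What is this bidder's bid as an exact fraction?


Step 1: Dutch auctions are strategically equivalent to first-price auctions
Step 2: The equilibrium bid is b(v) = v*(n-1)/n
Step 3: b = 9/20 * 4/5
Step 4: b = 9/25

9/25


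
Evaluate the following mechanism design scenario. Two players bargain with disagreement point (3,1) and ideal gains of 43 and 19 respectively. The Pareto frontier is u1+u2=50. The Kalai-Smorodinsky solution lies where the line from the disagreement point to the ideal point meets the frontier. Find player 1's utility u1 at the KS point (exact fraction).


Step 1: At the KS point, (u1-d1)/r1 = (u2-d2)/r2 = t and u1+u2 = 50
Step 2: u1 = d1 + r1*t and u2 = d2 + r2*t, so (d1 + r1*t) + (d2 + r2*t) = 50
Step 3: t = (50 - 3 - 1)/(43 + 19) = 46/62 = 23/31
Step 4: u1 = d1 + r1*t = 3 + 43 * 23/31 = 1082/31
Step 5: (Check: u2 = d2 + r2*t = 468/31; u1+u2 = 1082/31 + 468/31 = 50, on the frontier.)

1082/31


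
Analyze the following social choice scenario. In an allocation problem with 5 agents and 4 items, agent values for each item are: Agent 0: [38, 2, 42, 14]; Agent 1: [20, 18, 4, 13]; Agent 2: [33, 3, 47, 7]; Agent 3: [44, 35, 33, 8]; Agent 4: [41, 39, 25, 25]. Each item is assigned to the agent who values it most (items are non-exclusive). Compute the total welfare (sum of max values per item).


Step 1: For each item, find the maximum value among all agents.
Step 2: Item 0 -> Agent 3 (value 44)
Step 3: Item 1 -> Agent 4 (value 39)
Step 4: Item 2 -> Agent 2 (value 47)
Step 5: Item 3 -> Agent 4 (value 25)
Step 6: Total welfare = 44 + 39 + 47 + 25 = 155

155
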